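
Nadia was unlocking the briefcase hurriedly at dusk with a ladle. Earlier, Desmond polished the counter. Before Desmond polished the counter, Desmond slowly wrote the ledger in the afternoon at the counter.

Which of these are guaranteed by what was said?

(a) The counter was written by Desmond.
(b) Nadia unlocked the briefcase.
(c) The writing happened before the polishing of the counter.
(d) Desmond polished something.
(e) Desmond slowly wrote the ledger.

(c), (d), (e)

(a) Not entailed — Desmond wrote the ledger, not the counter; the counter belongs to the polishing event.
(b) Not entailed — 'was unlocking' is progressive on an accomplishment; it does not entail the completed 'unlocked'.
(c) Entailed — the narrative places the writing before the polishing.
(d) Entailed — generalizing the patient leaves a sub-description the original still satisfies.
(e) Entailed — the original entails any weakening of itself; this just drops 'at the counter', 'in the afternoon'.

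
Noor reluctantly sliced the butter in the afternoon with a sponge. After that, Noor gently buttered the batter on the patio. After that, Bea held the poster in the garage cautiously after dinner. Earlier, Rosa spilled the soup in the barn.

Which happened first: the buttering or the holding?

the buttering

The connectives place the buttering before the holding.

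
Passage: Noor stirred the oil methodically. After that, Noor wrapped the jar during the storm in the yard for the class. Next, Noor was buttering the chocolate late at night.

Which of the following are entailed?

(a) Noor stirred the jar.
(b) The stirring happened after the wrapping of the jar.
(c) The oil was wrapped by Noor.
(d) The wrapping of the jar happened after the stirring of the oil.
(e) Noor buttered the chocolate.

(d)

(a) Not entailed — Noor stirred the oil, not the jar; the jar belongs to the wrapping event.
(b) Not entailed — the narrative places the stirring before the wrapping, not after.
(c) Not entailed — Noor wrapped the jar, not the oil; the oil belongs to the stirring event.
(d) Entailed — the narrative places the stirring before the wrapping.
(e) Not entailed — 'was buttering' is progressive on an accomplishment; it does not entail the completed 'buttered'.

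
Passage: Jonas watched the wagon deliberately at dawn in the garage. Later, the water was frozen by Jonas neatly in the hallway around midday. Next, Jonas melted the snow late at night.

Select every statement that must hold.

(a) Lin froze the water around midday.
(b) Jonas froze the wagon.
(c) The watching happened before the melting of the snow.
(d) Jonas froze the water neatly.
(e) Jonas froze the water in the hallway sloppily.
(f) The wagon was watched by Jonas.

(c), (d), (f)

(a) Not entailed — the passage has Jonas freezing the water, not Lin.
(b) Not entailed — Jonas froze the water, not the wagon; the wagon belongs to the watching event.
(c) Entailed — the narrative places the watching before the melting.
(d) Entailed — dropping 'around midday', 'in the hallway' leaves a sub-description the original still satisfies.
(e) Not entailed — 'sloppily' adds a manner not in (and inconsistent with) the original.
(f) Entailed — dropping 'at dawn', 'in the garage', 'deliberately' leaves a sub-description the original still satisfies.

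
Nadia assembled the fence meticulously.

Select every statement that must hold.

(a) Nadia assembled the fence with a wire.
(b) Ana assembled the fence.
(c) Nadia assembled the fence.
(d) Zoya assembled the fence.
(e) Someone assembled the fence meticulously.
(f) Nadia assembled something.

(c), (e), (f)

(a) Not entailed — 'with a wire' adds information not in the original event.
(b) Not entailed — the passage has Nadia assembling the fence, not Ana.
(c) Entailed — dropping 'meticulously' leaves a sub-description the original still satisfies.
(d) Not entailed — the passage has Nadia assembling the fence, not Zoya.
(e) Entailed — the original entails any weakening of itself; this just generalizes the agent.
(f) Entailed — the original entails any weakening of itself; this just drops 'meticulously' and generalizes the patient.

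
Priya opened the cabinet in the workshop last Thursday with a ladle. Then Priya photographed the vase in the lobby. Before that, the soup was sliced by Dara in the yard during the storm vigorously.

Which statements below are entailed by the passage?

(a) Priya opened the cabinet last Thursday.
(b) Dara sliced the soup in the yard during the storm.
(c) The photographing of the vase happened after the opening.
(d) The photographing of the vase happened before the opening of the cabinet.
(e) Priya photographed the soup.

(a) Entailed — dropping 'in the workshop', 'with a ladle' leaves a sub-description the original still satisfies.
(b) Entailed — the original entails any weakening of itself; this just drops 'vigorously'.
(c) Entailed — the narrative places the opening before the photographing.
(d) Not entailed — the narrative places the opening before the photographing, not after.
(e) Not entailed — Priya photographed the vase, not the soup; the soup belongs to the slicing event.

(a), (b), (c)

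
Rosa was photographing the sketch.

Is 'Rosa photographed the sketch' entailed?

no

'was photographing' is progressive; for an accomplishment like 'photograph the sketch', it doesn't entail completion.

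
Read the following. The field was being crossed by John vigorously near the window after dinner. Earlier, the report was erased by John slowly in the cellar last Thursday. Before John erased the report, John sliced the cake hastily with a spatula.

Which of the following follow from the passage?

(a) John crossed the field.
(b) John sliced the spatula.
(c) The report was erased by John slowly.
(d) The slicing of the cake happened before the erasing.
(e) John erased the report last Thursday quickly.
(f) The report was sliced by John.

(c), (d)

(a) Not entailed — 'was crossing' is progressive on an accomplishment; it does not entail the completed 'crossed'.
(b) Not entailed — the spatula is the instrument, not what was sliced.
(c) Entailed — this follows by dropping conjuncts from the erasing event's description.
(d) Entailed — the narrative places the slicing before the erasing.
(e) Not entailed — 'quickly' adds a manner not in (and inconsistent with) the original.
(f) Not entailed — John sliced the cake, not the report; the report belongs to the erasing event.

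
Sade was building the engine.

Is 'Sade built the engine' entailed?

'was building' is progressive; for an accomplishment like 'build the engine', it doesn't entail completion.

no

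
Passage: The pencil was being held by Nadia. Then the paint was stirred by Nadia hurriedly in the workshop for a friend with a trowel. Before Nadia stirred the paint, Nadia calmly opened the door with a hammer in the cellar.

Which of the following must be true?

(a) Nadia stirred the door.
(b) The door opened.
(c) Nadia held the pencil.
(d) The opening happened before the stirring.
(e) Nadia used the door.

(a) Not entailed — Nadia stirred the paint, not the door; the door belongs to the opening event.
(b) Entailed — 'Nadia opened the door' is causative; it entails the inchoative 'the door opened'.
(c) Entailed — 'hold' is an activity; 'was holding' entails that some holding happened, so 'held' holds.
(d) Entailed — the narrative places the opening before the stirring.
(e) Not entailed — the door is the patient, not an instrument — Nadia used a hammer.

(b), (c), (d)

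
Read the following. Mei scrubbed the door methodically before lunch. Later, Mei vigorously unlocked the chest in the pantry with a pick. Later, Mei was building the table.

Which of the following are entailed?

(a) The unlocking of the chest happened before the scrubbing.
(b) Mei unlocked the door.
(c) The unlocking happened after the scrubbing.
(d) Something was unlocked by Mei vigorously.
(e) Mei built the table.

(c), (d)

(a) Not entailed — the narrative places the scrubbing before the unlocking, not after.
(b) Not entailed — Mei unlocked the chest, not the door; the door belongs to the scrubbing event.
(c) Entailed — the narrative places the scrubbing before the unlocking.
(d) Entailed — every conjunct here is already in the original unlocking event.
(e) Not entailed — 'was building' is progressive on an accomplishment; it does not entail the completed 'built'.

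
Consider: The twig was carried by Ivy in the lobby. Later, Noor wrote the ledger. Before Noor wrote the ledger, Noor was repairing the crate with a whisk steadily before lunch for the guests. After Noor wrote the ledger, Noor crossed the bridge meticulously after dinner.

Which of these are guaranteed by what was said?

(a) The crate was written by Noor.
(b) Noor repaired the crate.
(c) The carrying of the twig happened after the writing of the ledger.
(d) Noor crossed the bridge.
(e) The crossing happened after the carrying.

(a) Not entailed — Noor wrote the ledger, not the crate; the crate belongs to the repairing event.
(b) Not entailed — 'was repairing' is progressive on an accomplishment; it does not entail the completed 'repaired'.
(c) Not entailed — the narrative places the carrying before the writing, not after.
(d) Entailed — this follows by dropping conjuncts from the crossing event's description.
(e) Entailed — the narrative places the carrying before the crossing.

(d), (e)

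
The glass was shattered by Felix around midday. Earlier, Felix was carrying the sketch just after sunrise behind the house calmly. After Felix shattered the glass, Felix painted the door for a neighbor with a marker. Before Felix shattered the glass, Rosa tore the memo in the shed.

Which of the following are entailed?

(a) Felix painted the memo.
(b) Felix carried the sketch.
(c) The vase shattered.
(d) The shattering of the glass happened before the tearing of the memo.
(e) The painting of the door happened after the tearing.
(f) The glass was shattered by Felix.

(b), (e), (f)

(a) Not entailed — Felix painted the door, not the memo; the memo belongs to the tearing event.
(b) Entailed — 'carry' is an activity; 'was carrying' entails that some carrying happened, so 'carried' holds.
(c) Not entailed — the glass is what shattered, not the vase.
(d) Not entailed — the narrative places the tearing before the shattering, not after.
(e) Entailed — the narrative places the tearing before the painting.
(f) Entailed — dropping 'around midday' leaves a sub-description the original still satisfies.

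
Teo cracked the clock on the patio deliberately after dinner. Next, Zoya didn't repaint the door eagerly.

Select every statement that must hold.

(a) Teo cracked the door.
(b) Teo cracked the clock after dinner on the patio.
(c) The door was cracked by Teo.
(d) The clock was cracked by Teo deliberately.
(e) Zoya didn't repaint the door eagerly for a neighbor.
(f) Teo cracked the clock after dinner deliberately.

(b), (d), (e), (f)

(a) Not entailed — Teo cracked the clock, not the door; the door belongs to the repainting event.
(b) Entailed — the original entails any weakening of itself; this just drops 'deliberately'.
(c) Not entailed — Teo cracked the clock, not the door; the door belongs to the repainting event.
(d) Entailed — this follows by dropping conjuncts from the cracking event's description.
(e) Entailed — under negation, adding a further restriction is entailed: if no such repainting event occurred, none occurred for a neighbor either.
(f) Entailed — dropping 'on the patio' leaves a sub-description the original still satisfies.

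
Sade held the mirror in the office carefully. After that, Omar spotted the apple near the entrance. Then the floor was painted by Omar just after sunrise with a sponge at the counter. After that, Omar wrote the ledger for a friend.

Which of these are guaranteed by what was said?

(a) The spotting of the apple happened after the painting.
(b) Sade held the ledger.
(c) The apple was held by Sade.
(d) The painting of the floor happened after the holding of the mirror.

(a) Not entailed — the narrative places the spotting before the painting, not after.
(b) Not entailed — Sade held the mirror, not the ledger; the ledger belongs to the writing event.
(c) Not entailed — Sade held the mirror, not the apple; the apple belongs to the spotting event.
(d) Entailed — the narrative places the holding before the painting.

(d)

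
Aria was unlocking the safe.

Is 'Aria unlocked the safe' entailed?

no

'was unlocking' is progressive; for an accomplishment like 'unlock the safe', it doesn't entail completion.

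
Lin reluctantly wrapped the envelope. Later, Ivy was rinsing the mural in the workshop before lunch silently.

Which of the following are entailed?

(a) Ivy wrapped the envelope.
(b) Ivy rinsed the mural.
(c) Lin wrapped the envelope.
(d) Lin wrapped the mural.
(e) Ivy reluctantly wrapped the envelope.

(b), (c)

(a) Not entailed — the passage has Lin wrapping the envelope, not Ivy.
(b) Entailed — 'rinse' is an activity; 'was rinsing' entails that some rinsing happened, so 'rinsed' holds.
(c) Entailed — this follows by dropping conjuncts from the wrapping event's description.
(d) Not entailed — Lin wrapped the envelope, not the mural; the mural belongs to the rinsing event.
(e) Not entailed — the passage has Lin wrapping the envelope, not Ivy.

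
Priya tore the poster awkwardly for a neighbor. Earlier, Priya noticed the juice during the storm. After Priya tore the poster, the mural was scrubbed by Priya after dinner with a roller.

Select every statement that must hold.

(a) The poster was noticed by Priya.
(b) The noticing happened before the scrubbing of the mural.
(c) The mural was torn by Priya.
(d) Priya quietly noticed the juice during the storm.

(b)

(a) Not entailed — Priya noticed the juice, not the poster; the poster belongs to the tearing event.
(b) Entailed — the narrative places the noticing before the scrubbing.
(c) Not entailed — Priya tore the poster, not the mural; the mural belongs to the scrubbing event.
(d) Not entailed — 'quietly' adds information not in the original event.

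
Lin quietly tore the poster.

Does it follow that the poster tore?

'Lin tore the poster' is the causative; it entails the inchoative 'the poster tore'.

yes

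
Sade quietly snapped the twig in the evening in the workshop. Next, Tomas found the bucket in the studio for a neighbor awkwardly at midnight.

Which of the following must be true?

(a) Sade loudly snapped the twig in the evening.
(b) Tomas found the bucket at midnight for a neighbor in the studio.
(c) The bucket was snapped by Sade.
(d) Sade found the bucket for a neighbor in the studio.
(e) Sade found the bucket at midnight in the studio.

(a) Not entailed — 'loudly' adds a manner not in (and inconsistent with) the original.
(b) Entailed — the original entails any weakening of itself; this just drops 'awkwardly'.
(c) Not entailed — Sade snapped the twig, not the bucket; the bucket belongs to the finding event.
(d) Not entailed — the passage has Tomas finding the bucket, not Sade.
(e) Not entailed — the passage has Tomas finding the bucket, not Sade.

(b)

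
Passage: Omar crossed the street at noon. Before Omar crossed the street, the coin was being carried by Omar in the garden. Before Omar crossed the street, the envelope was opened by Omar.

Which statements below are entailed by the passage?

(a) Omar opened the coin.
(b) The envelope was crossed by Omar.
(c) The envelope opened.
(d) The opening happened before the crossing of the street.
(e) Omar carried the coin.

(c), (d), (e)

(a) Not entailed — Omar opened the envelope, not the coin; the coin belongs to the carrying event.
(b) Not entailed — Omar crossed the street, not the envelope; the envelope belongs to the opening event.
(c) Entailed — 'Omar opened the envelope' is causative; it entails the inchoative 'the envelope opened'.
(d) Entailed — the narrative places the opening before the crossing.
(e) Entailed — 'carry' is an activity; 'was carrying' entails that some carrying happened, so 'carried' holds.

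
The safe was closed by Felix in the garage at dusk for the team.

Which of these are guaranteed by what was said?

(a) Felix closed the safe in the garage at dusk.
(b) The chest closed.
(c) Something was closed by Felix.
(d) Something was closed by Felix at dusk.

(a), (c), (d)

(a) Entailed — this follows by dropping conjuncts from the closing event's description.
(b) Not entailed — the safe is what closed, not the chest.
(c) Entailed — dropping 'at dusk', 'in the garage', 'for the team' and generalizing the patient leaves a sub-description the original still satisfies.
(d) Entailed — the original entails any weakening of itself; this just drops 'in the garage', 'for the team' and generalizes the patient.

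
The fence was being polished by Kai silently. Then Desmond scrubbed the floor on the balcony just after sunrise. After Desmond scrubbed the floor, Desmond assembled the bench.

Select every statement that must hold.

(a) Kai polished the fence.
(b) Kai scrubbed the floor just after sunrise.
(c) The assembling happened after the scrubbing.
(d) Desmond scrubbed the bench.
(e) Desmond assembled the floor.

(a) Entailed — 'polish' is an activity; 'was polishing' entails that some polishing happened, so 'polished' holds.
(b) Not entailed — the passage has Desmond scrubbing the floor, not Kai.
(c) Entailed — the narrative places the scrubbing before the assembling.
(d) Not entailed — Desmond scrubbed the floor, not the bench; the bench belongs to the assembling event.
(e) Not entailed — Desmond assembled the bench, not the floor; the floor belongs to the scrubbing event.

(a), (c)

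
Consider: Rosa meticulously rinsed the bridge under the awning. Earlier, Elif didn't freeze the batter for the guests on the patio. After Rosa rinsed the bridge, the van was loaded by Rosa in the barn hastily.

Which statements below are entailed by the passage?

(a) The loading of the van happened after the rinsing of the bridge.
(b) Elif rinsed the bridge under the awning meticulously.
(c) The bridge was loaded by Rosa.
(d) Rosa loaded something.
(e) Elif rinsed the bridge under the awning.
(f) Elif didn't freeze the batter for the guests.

(a) Entailed — the narrative places the rinsing before the loading.
(b) Not entailed — the passage has Rosa rinsing the bridge, not Elif.
(c) Not entailed — Rosa loaded the van, not the bridge; the bridge belongs to the rinsing event.
(d) Entailed — every conjunct here is already in the original loading event.
(e) Not entailed — the passage has Rosa rinsing the bridge, not Elif.
(f) Not entailed — dropping 'on the patio' under negation is not valid — the original leaves open that Elif froze the batter some other way.

(a), (d)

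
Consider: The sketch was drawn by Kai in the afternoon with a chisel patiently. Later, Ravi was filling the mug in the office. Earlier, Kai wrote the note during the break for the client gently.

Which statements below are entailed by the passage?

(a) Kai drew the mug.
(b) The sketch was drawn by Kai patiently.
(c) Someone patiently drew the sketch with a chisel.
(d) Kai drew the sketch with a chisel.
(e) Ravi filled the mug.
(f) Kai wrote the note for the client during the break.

(b), (c), (d), (f)

(a) Not entailed — Kai drew the sketch, not the mug; the mug belongs to the filling event.
(b) Entailed — the original entails any weakening of itself; this just drops 'with a chisel', 'in the afternoon'.
(c) Entailed — dropping 'in the afternoon' and generalizing the agent leaves a sub-description the original still satisfies.
(d) Entailed — this follows by dropping conjuncts from the drawing event's description.
(e) Not entailed — 'was filling' is progressive on an accomplishment; it does not entail the completed 'filled'.
(f) Entailed — every conjunct here is already in the original writing event.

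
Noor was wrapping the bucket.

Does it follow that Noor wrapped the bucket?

no

'was wrapping' is progressive; for an accomplishment like 'wrap the bucket', it doesn't entail completion.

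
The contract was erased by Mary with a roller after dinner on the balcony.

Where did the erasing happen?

on the balcony

'on the balcony' marks the location of the erasing event.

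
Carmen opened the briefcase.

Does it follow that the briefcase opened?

yes

'Carmen opened the briefcase' is the causative; it entails the inchoative 'the briefcase opened'.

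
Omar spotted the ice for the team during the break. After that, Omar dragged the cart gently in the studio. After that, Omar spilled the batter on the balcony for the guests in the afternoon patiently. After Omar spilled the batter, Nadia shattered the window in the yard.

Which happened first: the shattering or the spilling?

the spilling

The connectives place the spilling before the shattering.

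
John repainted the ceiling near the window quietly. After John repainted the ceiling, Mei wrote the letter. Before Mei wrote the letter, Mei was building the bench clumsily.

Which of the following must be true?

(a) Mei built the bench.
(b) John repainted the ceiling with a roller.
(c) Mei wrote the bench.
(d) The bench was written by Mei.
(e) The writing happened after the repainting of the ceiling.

(a) Not entailed — 'was building' is progressive on an accomplishment; it does not entail the completed 'built'.
(b) Not entailed — 'with a roller' adds information not in the original event.
(c) Not entailed — Mei wrote the letter, not the bench; the bench belongs to the building event.
(d) Not entailed — Mei wrote the letter, not the bench; the bench belongs to the building event.
(e) Entailed — the narrative places the repainting before the writing.

(e)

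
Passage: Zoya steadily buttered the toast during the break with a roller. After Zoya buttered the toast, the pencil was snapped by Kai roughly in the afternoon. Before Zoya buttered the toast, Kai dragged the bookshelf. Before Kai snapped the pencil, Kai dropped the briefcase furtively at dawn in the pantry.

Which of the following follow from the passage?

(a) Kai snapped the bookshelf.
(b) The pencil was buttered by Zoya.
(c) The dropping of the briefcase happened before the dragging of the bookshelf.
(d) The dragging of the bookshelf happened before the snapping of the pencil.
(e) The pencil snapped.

(a) Not entailed — Kai snapped the pencil, not the bookshelf; the bookshelf belongs to the dragging event.
(b) Not entailed — Zoya buttered the toast, not the pencil; the pencil belongs to the snapping event.
(c) Not entailed — the narrative doesn't order the dropping relative to the dragging.
(d) Entailed — the narrative places the dragging before the snapping.
(e) Entailed — 'Kai snapped the pencil' is causative; it entails the inchoative 'the pencil snapped'.

(d), (e)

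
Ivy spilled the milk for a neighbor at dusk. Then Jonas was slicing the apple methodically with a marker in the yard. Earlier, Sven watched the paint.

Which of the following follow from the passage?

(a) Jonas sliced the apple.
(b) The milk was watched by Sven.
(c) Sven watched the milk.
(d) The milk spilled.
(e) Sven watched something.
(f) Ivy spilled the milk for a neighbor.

(a) Not entailed — 'was slicing' is progressive on an accomplishment; it does not entail the completed 'sliced'.
(b) Not entailed — Sven watched the paint, not the milk; the milk belongs to the spilling event.
(c) Not entailed — Sven watched the paint, not the milk; the milk belongs to the spilling event.
(d) Entailed — 'Ivy spilled the milk' is causative; it entails the inchoative 'the milk spilled'.
(e) Entailed — every conjunct here is already in the original watching event.
(f) Entailed — this follows by dropping conjuncts from the spilling event's description.

(d), (e), (f)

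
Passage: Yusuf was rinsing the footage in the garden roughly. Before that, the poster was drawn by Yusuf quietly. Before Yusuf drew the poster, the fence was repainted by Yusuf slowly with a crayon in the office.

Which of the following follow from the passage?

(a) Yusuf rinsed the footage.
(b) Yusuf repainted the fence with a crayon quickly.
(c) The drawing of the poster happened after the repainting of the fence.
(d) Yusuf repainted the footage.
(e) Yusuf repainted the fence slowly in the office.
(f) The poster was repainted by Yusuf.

(a) Entailed — 'rinse' is an activity; 'was rinsing' entails that some rinsing happened, so 'rinsed' holds.
(b) Not entailed — 'quickly' adds a manner not in (and inconsistent with) the original.
(c) Entailed — the narrative places the repainting before the drawing.
(d) Not entailed — Yusuf repainted the fence, not the footage; the footage belongs to the rinsing event.
(e) Entailed — dropping 'with a crayon' leaves a sub-description the original still satisfies.
(f) Not entailed — Yusuf repainted the fence, not the poster; the poster belongs to the drawing event.

(a), (c), (e)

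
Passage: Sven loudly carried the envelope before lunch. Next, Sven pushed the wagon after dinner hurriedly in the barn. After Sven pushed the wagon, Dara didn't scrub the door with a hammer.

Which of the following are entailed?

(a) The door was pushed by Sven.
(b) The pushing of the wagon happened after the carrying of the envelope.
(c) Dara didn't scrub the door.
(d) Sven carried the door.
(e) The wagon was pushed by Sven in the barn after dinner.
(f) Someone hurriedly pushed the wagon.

(b), (e), (f)

(a) Not entailed — Sven pushed the wagon, not the door; the door belongs to the scrubbing event.
(b) Entailed — the narrative places the carrying before the pushing.
(c) Not entailed — dropping 'with a hammer' under negation is not valid — the original leaves open that Dara scrubbed the door some other way.
(d) Not entailed — Sven carried the envelope, not the door; the door belongs to the scrubbing event.
(e) Entailed — every conjunct here is already in the original pushing event.
(f) Entailed — every conjunct here is already in the original pushing event.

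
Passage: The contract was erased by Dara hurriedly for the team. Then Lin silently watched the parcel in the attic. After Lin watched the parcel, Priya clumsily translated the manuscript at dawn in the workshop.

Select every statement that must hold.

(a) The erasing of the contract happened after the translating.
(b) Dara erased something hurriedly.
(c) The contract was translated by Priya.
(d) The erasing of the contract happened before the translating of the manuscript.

(b), (d)

(a) Not entailed — the narrative places the erasing before the translating, not after.
(b) Entailed — this follows by dropping conjuncts from the erasing event's description.
(c) Not entailed — Priya translated the manuscript, not the contract; the contract belongs to the erasing event.
(d) Entailed — the narrative places the erasing before the translating.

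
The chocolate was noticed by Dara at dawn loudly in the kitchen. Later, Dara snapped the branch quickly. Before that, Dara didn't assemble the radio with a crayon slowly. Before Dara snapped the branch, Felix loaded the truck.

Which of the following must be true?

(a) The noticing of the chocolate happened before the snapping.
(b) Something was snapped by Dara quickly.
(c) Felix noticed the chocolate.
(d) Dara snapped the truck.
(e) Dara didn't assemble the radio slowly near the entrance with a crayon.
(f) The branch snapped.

(a), (b), (e), (f)

(a) Entailed — the narrative places the noticing before the snapping.
(b) Entailed — generalizing the patient leaves a sub-description the original still satisfies.
(c) Not entailed — the passage has Dara noticing the chocolate, not Felix.
(d) Not entailed — Dara snapped the branch, not the truck; the truck belongs to the loading event.
(e) Entailed — under negation, adding a further restriction is entailed: if no such assembling event occurred, none occurred near the entrance either.
(f) Entailed — 'Dara snapped the branch' is causative; it entails the inchoative 'the branch snapped'.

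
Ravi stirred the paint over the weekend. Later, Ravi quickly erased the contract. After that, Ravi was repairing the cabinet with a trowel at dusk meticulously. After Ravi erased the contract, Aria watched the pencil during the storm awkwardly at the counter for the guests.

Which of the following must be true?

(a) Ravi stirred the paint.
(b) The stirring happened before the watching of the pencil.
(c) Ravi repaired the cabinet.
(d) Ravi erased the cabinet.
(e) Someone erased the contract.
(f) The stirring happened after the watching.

(a) Entailed — dropping 'over the weekend' leaves a sub-description the original still satisfies.
(b) Entailed — the narrative places the stirring before the watching.
(c) Not entailed — 'was repairing' is progressive on an accomplishment; it does not entail the completed 'repaired'.
(d) Not entailed — Ravi erased the contract, not the cabinet; the cabinet belongs to the repairing event.
(e) Entailed — the original entails any weakening of itself; this just drops 'quickly' and generalizes the agent.
(f) Not entailed — the narrative places the stirring before the watching, not after.

(a), (b), (e)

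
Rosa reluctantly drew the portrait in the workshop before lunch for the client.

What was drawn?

'the portrait' marks the patient of the drawing event.

the portrait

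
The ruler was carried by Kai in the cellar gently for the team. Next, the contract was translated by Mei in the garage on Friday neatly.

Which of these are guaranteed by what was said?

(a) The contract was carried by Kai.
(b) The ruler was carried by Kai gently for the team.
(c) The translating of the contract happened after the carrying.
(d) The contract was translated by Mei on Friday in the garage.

(b), (c), (d)

(a) Not entailed — Kai carried the ruler, not the contract; the contract belongs to the translating event.
(b) Entailed — the original entails any weakening of itself; this just drops 'in the cellar'.
(c) Entailed — the narrative places the carrying before the translating.
(d) Entailed — the original entails any weakening of itself; this just drops 'neatly'.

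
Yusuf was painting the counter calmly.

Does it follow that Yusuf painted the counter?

'was painting' is progressive; for an accomplishment like 'paint the counter', it doesn't entail completion.

no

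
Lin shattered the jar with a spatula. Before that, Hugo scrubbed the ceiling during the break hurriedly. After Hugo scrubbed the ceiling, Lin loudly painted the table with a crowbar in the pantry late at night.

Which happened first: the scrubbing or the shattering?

the scrubbing

The connectives place the scrubbing before the shattering.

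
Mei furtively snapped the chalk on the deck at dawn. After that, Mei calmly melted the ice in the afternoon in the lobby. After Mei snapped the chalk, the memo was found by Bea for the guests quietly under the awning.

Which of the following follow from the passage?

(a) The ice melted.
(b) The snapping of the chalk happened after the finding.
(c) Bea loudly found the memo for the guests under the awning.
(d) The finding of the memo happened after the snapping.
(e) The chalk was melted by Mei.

(a), (d)

(a) Entailed — 'Mei melted the ice' is causative; it entails the inchoative 'the ice melted'.
(b) Not entailed — the narrative places the snapping before the finding, not after.
(c) Not entailed — 'loudly' adds a manner not in (and inconsistent with) the original.
(d) Entailed — the narrative places the snapping before the finding.
(e) Not entailed — Mei melted the ice, not the chalk; the chalk belongs to the snapping event.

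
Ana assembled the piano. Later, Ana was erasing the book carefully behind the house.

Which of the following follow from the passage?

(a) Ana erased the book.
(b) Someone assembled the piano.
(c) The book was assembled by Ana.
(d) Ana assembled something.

(b), (d)

(a) Not entailed — 'was erasing' is progressive on an accomplishment; it does not entail the completed 'erased'.
(b) Entailed — every conjunct here is already in the original assembling event.
(c) Not entailed — Ana assembled the piano, not the book; the book belongs to the erasing event.
(d) Entailed — every conjunct here is already in the original assembling event.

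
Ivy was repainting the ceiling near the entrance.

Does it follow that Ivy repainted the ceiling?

'was repainting' is progressive; for an accomplishment like 'repaint the ceiling', it doesn't entail completion.

no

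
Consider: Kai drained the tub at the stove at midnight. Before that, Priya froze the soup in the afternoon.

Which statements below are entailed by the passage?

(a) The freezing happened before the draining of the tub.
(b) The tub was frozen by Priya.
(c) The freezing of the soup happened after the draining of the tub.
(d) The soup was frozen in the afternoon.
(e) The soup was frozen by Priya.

(a), (d), (e)

(a) Entailed — the narrative places the freezing before the draining.
(b) Not entailed — Priya froze the soup, not the tub; the tub belongs to the draining event.
(c) Not entailed — the narrative places the freezing before the draining, not after.
(d) Entailed — generalizing the agent leaves a sub-description the original still satisfies.
(e) Entailed — the original entails any weakening of itself; this just drops 'in the afternoon'.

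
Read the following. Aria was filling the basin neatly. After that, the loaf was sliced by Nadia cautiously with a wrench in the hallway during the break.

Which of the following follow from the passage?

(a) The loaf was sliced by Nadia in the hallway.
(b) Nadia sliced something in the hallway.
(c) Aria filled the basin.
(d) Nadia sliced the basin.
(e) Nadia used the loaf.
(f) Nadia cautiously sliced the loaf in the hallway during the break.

(a) Entailed — dropping 'cautiously', 'with a wrench', 'during the break' leaves a sub-description the original still satisfies.
(b) Entailed — the original entails any weakening of itself; this just drops 'cautiously', 'with a wrench', 'during the break' and generalizes the patient.
(c) Not entailed — 'was filling' is progressive on an accomplishment; it does not entail the completed 'filled'.
(d) Not entailed — Nadia sliced the loaf, not the basin; the basin belongs to the filling event.
(e) Not entailed — the loaf is the patient, not an instrument — Nadia used a wrench.
(f) Entailed — this follows by dropping conjuncts from the slicing event's description.

(a), (b), (f)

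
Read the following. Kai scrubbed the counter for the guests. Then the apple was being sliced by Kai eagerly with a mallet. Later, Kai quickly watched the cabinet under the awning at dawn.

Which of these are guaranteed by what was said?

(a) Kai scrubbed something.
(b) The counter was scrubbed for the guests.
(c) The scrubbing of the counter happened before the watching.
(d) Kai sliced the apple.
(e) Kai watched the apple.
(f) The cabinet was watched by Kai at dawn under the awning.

(a), (b), (c), (f)

(a) Entailed — dropping 'for the guests' and generalizing the patient leaves a sub-description the original still satisfies.
(b) Entailed — generalizing the agent leaves a sub-description the original still satisfies.
(c) Entailed — the narrative places the scrubbing before the watching.
(d) Not entailed — 'was slicing' is progressive on an accomplishment; it does not entail the completed 'sliced'.
(e) Not entailed — Kai watched the cabinet, not the apple; the apple belongs to the slicing event.
(f) Entailed — dropping 'quickly' leaves a sub-description the original still satisfies.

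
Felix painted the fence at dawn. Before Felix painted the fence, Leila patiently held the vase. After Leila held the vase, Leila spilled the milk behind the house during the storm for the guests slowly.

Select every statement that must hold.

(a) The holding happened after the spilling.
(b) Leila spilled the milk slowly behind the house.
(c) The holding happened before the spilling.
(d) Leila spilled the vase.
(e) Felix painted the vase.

(b), (c)

(a) Not entailed — the narrative places the holding before the spilling, not after.
(b) Entailed — the original entails any weakening of itself; this just drops 'during the storm', 'for the guests'.
(c) Entailed — the narrative places the holding before the spilling.
(d) Not entailed — Leila spilled the milk, not the vase; the vase belongs to the holding event.
(e) Not entailed — Felix painted the fence, not the vase; the vase belongs to the holding event.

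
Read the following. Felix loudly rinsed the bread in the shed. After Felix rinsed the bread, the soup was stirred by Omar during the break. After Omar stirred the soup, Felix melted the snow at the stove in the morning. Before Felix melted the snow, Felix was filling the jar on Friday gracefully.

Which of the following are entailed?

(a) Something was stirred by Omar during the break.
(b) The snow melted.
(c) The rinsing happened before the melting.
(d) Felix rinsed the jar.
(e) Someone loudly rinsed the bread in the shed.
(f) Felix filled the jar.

(a), (b), (c), (e)

(a) Entailed — this follows by dropping conjuncts from the stirring event's description.
(b) Entailed — 'Felix melted the snow' is causative; it entails the inchoative 'the snow melted'.
(c) Entailed — the narrative places the rinsing before the melting.
(d) Not entailed — Felix rinsed the bread, not the jar; the jar belongs to the filling event.
(e) Entailed — this follows by dropping conjuncts from the rinsing event's description.
(f) Not entailed — 'was filling' is progressive on an accomplishment; it does not entail the completed 'filled'.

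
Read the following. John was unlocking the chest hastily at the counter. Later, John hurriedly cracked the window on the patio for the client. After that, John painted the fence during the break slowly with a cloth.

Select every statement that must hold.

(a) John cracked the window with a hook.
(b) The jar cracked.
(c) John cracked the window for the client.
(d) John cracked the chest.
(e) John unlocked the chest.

(a) Not entailed — 'with a hook' adds information not in the original event.
(b) Not entailed — the window is what cracked, not the jar.
(c) Entailed — the original entails any weakening of itself; this just drops 'on the patio', 'hurriedly'.
(d) Not entailed — John cracked the window, not the chest; the chest belongs to the unlocking event.
(e) Not entailed — 'was unlocking' is progressive on an accomplishment; it does not entail the completed 'unlocked'.

(c)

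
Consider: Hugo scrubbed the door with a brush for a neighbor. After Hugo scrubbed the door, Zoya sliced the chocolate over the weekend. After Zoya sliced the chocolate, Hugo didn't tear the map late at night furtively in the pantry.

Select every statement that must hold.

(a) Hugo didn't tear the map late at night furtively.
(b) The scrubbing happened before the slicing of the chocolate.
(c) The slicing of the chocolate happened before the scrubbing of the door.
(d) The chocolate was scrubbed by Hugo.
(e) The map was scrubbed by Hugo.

(b)

(a) Not entailed — dropping 'in the pantry' under negation is not valid — the original leaves open that Hugo tore the map some other way.
(b) Entailed — the narrative places the scrubbing before the slicing.
(c) Not entailed — the narrative places the scrubbing before the slicing, not after.
(d) Not entailed — Hugo scrubbed the door, not the chocolate; the chocolate belongs to the slicing event.
(e) Not entailed — Hugo scrubbed the door, not the map; the map belongs to the tearing event.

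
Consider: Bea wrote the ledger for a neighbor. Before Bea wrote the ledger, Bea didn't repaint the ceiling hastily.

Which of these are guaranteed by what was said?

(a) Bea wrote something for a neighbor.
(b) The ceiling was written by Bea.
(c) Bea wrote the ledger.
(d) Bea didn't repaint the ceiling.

(a) Entailed — the original entails any weakening of itself; this just generalizes the patient.
(b) Not entailed — Bea wrote the ledger, not the ceiling; the ceiling belongs to the repainting event.
(c) Entailed — the original entails any weakening of itself; this just drops 'for a neighbor'.
(d) Not entailed — dropping 'hastily' under negation is not valid — the original leaves open that Bea repainted the ceiling some other way.

(a), (c)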